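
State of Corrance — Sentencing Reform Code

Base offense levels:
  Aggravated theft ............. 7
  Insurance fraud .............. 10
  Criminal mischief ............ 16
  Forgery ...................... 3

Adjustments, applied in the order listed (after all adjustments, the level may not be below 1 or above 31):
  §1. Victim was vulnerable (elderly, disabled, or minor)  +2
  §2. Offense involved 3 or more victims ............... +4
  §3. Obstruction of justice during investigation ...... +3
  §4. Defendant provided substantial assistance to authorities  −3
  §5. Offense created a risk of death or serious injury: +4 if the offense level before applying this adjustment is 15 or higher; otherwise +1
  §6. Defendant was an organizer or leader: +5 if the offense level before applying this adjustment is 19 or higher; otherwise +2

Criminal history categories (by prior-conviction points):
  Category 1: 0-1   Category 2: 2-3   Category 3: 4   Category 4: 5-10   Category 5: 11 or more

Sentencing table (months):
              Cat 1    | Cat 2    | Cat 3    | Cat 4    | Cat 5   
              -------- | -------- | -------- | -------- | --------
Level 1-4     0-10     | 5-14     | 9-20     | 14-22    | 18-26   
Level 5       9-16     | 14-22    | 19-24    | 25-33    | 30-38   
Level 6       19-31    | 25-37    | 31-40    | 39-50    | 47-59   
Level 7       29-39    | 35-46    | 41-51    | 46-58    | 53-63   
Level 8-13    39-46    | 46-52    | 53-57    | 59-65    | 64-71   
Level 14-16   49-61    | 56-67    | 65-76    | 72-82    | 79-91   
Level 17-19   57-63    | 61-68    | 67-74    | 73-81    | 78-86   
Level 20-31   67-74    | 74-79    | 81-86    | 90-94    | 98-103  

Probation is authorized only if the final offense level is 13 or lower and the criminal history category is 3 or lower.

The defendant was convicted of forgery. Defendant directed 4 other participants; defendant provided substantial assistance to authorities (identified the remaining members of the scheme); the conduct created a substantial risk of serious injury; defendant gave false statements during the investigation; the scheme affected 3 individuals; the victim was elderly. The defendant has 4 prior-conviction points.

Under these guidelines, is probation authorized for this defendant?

Yes

Base offense level for forgery: 3.
§1 applies: 3 + 2 = 5.
§2 applies: 5 + 4 = 9.
§3 applies: 9 + 3 = 12.
§4 applies: 12 − 3 = 9.
§5 applies (level before this adjustment is 9 < 15, so +1): 9 + 1 = 10.
§6 applies (level before this adjustment is 10 < 19, so +2): 10 + 2 = 12.
Final offense level: 12.
Criminal history: 4 prior points → Category 3 (4).
Level 12 falls in the 8-13 band.
Grid: Level 8-13 × Category 3 = 53-57 months.
Probation check: level 12 ≤ 13 and category 3 ≤ 3 → eligible.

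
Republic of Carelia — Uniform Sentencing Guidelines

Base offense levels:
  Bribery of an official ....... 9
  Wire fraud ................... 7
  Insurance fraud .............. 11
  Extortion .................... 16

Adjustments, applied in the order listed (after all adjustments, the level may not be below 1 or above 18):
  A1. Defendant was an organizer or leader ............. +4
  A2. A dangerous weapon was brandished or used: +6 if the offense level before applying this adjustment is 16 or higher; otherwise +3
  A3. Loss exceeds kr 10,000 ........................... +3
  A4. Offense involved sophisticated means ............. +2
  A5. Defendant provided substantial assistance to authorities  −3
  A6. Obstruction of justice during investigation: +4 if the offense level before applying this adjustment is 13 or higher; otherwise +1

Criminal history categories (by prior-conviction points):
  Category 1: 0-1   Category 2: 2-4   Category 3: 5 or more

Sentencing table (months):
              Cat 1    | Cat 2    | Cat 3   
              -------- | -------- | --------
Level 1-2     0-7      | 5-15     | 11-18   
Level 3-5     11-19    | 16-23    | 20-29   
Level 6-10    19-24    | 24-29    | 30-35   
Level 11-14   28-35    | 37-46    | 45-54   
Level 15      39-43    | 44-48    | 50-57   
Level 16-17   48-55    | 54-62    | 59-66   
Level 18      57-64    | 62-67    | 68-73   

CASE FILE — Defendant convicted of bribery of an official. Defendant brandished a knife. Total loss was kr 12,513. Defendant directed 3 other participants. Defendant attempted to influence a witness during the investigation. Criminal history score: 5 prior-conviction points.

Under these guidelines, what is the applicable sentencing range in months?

68-73 months

Base offense level for bribery of an official: 9.
A1 applies: 9 + 4 = 13.
A2 applies (level before this adjustment is 13 < 16, so +3): 13 + 3 = 16.
A3 applies: 16 + 3 = 19.
A4 does not apply.
A6 applies (level before this adjustment is 19 ≥ 13, so +4): 19 + 4 = 23.
Level 23 exceeds the maximum of 18; capped at 18.
Final offense level: 18.
Criminal history: 5 prior points → Category 3 (5+).
Level 18 falls in the 18 band.
Grid: Level 18 × Category 3 = 68-73 months.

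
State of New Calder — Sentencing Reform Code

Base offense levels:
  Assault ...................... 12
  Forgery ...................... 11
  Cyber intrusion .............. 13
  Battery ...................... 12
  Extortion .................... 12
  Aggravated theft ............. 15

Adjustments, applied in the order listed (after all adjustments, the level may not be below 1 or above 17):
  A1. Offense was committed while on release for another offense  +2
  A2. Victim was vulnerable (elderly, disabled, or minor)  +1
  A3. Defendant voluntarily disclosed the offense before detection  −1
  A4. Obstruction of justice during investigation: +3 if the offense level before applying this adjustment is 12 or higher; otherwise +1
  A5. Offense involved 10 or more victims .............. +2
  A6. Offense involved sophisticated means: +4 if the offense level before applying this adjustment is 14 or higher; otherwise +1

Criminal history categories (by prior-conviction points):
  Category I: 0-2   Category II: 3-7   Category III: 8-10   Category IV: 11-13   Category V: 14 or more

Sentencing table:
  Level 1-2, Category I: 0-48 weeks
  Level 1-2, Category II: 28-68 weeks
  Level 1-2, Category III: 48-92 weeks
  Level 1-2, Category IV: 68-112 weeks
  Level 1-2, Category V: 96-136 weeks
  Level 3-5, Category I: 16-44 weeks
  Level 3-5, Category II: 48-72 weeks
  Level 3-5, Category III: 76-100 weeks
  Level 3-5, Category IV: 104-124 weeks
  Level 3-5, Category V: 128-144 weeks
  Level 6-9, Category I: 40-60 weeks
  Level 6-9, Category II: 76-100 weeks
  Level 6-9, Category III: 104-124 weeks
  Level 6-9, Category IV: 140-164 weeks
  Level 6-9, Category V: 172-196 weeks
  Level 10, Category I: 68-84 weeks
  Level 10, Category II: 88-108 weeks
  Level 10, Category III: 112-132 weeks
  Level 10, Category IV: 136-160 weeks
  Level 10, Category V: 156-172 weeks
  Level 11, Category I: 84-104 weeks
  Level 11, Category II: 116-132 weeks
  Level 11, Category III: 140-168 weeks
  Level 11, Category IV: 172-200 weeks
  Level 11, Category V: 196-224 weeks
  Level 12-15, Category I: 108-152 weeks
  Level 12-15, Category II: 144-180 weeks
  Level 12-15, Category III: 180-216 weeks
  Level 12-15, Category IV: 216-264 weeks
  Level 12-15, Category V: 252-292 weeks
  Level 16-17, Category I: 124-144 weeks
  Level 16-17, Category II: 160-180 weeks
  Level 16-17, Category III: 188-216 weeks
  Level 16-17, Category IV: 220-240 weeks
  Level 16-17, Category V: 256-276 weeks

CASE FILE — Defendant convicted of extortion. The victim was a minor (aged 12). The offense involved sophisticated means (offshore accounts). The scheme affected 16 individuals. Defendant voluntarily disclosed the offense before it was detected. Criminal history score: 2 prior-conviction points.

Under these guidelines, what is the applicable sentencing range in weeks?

Base offense level for extortion: 12.
A2 applies: 12 + 1 = 13.
A3 applies: 13 − 1 = 12.
A5 applies: 12 + 2 = 14.
A6 applies (level before this adjustment is 14 ≥ 14, so +4): 14 + 4 = 18.
Level 18 exceeds the maximum of 17; capped at 17.
Final offense level: 17.
Criminal history: 2 prior points → Category I (0-2).
Level 17 falls in the 16-17 band.
Grid: Level 16-17 × Category I = 124-144 weeks.

124-144 weeks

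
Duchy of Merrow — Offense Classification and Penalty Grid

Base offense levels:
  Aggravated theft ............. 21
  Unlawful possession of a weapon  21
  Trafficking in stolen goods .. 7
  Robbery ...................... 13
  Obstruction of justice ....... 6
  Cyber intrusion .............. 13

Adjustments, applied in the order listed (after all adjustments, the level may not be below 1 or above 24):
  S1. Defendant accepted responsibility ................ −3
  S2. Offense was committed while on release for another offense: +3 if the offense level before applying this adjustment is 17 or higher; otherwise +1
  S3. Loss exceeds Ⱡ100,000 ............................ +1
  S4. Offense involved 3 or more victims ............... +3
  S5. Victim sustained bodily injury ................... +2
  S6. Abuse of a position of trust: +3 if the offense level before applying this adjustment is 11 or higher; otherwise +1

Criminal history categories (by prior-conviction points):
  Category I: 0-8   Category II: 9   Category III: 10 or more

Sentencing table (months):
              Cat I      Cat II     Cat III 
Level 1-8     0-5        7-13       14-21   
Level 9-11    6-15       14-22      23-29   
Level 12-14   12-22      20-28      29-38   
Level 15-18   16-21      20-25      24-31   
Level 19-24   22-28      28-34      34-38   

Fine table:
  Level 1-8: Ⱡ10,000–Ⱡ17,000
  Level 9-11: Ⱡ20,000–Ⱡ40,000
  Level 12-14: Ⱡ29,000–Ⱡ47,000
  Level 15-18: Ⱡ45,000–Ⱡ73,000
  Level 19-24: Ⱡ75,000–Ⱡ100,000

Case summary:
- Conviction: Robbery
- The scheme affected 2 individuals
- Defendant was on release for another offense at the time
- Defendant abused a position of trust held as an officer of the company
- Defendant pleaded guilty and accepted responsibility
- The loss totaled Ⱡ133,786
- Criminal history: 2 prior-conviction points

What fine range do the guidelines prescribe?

Base offense level for robbery: 13.
S1 applies: 13 − 3 = 10.
S2 applies (level before this adjustment is 10 < 17, so +1): 10 + 1 = 11.
S3 applies: 11 + 1 = 12.
S4 does not apply.
S5 does not apply.
S6 applies (level before this adjustment is 12 ≥ 11, so +3): 12 + 3 = 15.
Final offense level: 15.
Level 15 falls in the 15-18 band.
Fine table: Level 15-18 → Ⱡ45,000–Ⱡ73,000.

Ⱡ45,000–Ⱡ73,000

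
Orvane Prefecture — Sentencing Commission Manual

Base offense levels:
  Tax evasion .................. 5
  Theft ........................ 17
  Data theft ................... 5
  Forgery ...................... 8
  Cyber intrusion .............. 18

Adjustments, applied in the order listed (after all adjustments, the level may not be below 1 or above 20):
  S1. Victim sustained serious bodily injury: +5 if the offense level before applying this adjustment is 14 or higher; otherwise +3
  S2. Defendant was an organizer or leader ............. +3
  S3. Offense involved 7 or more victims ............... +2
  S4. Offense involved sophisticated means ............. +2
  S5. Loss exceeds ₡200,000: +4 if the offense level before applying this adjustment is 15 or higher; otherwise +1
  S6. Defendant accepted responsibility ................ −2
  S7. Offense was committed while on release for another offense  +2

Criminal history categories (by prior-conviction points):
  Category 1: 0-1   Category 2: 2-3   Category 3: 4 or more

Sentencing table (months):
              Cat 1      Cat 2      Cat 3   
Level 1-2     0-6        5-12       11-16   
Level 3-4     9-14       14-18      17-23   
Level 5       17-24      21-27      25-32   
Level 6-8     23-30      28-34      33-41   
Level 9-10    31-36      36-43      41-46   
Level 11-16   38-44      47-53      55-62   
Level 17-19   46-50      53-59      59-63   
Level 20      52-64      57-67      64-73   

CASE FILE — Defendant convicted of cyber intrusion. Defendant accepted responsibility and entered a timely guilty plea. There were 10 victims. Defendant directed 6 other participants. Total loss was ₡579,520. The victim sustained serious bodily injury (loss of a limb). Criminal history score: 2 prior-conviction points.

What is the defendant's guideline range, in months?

57-67 months

Base offense level for cyber intrusion: 18.
S1 applies (level before this adjustment is 18 ≥ 14, so +5): 18 + 5 = 23.
S2 applies: 23 + 3 = 26.
S3 applies: 26 + 2 = 28.
S5 applies (level before this adjustment is 28 ≥ 15, so +4): 28 + 4 = 32.
S6 applies: 32 − 2 = 30.
S7 does not apply.
Level 30 exceeds the maximum of 20; capped at 20.
Final offense level: 20.
Criminal history: 2 prior points → Category 2 (2-3).
Level 20 falls in the 20 band.
Grid: Level 20 × Category 2 = 57-67 months.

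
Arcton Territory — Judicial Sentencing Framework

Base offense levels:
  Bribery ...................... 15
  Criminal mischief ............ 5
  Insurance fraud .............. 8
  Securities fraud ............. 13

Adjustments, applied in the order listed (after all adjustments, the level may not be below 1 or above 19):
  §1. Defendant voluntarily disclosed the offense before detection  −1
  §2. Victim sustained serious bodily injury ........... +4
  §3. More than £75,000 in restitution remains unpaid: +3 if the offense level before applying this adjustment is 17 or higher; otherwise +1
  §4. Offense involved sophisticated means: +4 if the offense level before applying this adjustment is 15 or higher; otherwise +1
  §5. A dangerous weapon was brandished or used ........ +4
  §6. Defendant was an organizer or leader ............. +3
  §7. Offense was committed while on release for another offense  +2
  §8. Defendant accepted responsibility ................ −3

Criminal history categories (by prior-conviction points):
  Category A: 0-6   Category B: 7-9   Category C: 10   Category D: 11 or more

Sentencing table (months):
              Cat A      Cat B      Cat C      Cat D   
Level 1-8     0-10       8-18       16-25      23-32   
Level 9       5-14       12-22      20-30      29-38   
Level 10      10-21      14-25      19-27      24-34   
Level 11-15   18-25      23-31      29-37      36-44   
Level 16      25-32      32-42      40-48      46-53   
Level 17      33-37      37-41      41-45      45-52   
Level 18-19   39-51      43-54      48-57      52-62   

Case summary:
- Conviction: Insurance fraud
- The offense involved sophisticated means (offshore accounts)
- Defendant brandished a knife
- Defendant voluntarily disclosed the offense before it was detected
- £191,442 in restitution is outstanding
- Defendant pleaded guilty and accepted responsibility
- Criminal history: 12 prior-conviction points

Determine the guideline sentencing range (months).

24-34 months

Base offense level for insurance fraud: 8.
§1 applies: 8 − 1 = 7.
§2 does not apply.
§3 applies (level before this adjustment is 7 < 17, so +1): 7 + 1 = 8.
§4 applies (level before this adjustment is 8 < 15, so +1): 8 + 1 = 9.
§5 applies: 9 + 4 = 13.
§8 applies: 13 − 3 = 10.
Final offense level: 10.
Criminal history: 12 prior points → Category D (11+).
Level 10 falls in the 10 band.
Grid: Level 10 × Category D = 24-34 months.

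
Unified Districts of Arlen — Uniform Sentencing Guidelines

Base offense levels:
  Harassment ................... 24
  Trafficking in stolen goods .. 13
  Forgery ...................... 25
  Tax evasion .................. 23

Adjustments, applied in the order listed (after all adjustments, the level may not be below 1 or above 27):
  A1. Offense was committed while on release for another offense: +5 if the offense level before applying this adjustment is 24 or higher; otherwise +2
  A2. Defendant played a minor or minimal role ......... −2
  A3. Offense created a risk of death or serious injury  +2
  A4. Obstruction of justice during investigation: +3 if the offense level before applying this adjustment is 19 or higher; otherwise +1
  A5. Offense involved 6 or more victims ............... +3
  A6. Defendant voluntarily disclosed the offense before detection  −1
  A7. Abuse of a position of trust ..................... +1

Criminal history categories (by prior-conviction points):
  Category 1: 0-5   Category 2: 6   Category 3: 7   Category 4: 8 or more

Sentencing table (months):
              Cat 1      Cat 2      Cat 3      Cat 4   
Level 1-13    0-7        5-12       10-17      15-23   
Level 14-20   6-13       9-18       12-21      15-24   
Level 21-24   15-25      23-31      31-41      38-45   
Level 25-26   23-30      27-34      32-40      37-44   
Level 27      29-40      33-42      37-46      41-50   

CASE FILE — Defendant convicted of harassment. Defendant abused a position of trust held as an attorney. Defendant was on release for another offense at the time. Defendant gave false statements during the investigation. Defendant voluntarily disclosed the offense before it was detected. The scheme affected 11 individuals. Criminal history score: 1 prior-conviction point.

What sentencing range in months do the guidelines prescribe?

Base offense level for harassment: 24.
A1 applies (level before this adjustment is 24 ≥ 24, so +5): 24 + 5 = 29.
A2 does not apply.
A4 applies (level before this adjustment is 29 ≥ 19, so +3): 29 + 3 = 32.
A5 applies: 32 + 3 = 35.
A6 applies: 35 − 1 = 34.
A7 applies: 34 + 1 = 35.
Level 35 exceeds the maximum of 27; capped at 27.
Final offense level: 27.
Criminal history: 1 prior point → Category 1 (0-5).
Level 27 falls in the 27 band.
Grid: Level 27 × Category 1 = 29-40 months.

29-40 months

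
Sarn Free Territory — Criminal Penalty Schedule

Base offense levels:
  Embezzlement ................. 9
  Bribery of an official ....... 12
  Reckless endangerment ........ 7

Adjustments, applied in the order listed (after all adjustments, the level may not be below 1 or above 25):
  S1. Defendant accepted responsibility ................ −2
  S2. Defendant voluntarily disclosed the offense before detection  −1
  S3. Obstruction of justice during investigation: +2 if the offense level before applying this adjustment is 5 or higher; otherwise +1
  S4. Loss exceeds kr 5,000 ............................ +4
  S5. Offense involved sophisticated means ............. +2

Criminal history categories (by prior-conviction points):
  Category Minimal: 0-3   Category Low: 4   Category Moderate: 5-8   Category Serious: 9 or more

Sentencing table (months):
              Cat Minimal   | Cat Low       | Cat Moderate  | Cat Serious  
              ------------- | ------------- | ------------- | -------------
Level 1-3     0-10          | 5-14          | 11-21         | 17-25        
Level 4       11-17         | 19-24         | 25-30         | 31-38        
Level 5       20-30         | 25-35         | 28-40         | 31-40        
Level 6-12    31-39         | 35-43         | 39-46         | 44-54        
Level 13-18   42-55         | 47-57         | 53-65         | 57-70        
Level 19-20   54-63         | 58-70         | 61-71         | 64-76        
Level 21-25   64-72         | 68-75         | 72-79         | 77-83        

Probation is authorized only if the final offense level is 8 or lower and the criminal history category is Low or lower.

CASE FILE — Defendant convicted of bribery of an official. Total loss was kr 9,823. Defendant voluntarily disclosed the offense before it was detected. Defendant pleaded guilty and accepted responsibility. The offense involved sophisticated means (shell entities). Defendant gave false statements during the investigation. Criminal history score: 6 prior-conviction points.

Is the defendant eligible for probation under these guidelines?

No

Base offense level for bribery of an official: 12.
S1 applies: 12 − 2 = 10.
S2 applies: 10 − 1 = 9.
S3 applies (level before this adjustment is 9 ≥ 5, so +2): 9 + 2 = 11.
S4 applies: 11 + 4 = 15.
S5 applies: 15 + 2 = 17.
Final offense level: 17.
Criminal history: 6 prior points → Category Moderate (5-8).
Level 17 falls in the 13-18 band.
Grid: Level 13-18 × Category Moderate = 53-65 months.
Probation check: level 17 > 8 and category Moderate > Low → not eligible.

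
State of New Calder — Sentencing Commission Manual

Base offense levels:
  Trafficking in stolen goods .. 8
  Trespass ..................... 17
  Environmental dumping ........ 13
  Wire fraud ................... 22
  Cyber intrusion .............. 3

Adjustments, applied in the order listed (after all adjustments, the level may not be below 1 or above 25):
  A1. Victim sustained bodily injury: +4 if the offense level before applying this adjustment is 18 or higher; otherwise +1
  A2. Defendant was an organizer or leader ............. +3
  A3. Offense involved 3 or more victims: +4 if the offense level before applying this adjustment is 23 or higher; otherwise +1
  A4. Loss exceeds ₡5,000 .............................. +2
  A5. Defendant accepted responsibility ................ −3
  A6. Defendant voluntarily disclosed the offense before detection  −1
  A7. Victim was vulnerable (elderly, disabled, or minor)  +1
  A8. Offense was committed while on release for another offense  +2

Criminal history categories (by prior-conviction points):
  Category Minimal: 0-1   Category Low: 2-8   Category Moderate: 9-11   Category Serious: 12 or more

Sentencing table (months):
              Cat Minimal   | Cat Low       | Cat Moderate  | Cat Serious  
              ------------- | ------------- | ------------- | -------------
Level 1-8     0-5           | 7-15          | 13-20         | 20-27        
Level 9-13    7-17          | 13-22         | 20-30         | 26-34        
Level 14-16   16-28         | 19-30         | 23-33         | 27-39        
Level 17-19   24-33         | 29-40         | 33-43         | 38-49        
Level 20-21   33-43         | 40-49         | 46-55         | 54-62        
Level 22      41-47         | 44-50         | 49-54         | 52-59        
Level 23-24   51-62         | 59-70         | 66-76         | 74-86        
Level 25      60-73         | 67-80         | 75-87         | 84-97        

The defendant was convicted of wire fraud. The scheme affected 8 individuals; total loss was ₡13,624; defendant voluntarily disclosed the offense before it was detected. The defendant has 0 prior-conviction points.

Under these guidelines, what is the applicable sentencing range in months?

51-62 months

Base offense level for wire fraud: 22.
A1 does not apply.
A3 applies (level before this adjustment is 22 < 23, so +1): 22 + 1 = 23.
A4 applies: 23 + 2 = 25.
A5 does not apply.
A6 applies: 25 − 1 = 24.
A8 does not apply.
Final offense level: 24.
Criminal history: 0 prior points → Category Minimal (0-1).
Level 24 falls in the 23-24 band.
Grid: Level 23-24 × Category Minimal = 51-62 months.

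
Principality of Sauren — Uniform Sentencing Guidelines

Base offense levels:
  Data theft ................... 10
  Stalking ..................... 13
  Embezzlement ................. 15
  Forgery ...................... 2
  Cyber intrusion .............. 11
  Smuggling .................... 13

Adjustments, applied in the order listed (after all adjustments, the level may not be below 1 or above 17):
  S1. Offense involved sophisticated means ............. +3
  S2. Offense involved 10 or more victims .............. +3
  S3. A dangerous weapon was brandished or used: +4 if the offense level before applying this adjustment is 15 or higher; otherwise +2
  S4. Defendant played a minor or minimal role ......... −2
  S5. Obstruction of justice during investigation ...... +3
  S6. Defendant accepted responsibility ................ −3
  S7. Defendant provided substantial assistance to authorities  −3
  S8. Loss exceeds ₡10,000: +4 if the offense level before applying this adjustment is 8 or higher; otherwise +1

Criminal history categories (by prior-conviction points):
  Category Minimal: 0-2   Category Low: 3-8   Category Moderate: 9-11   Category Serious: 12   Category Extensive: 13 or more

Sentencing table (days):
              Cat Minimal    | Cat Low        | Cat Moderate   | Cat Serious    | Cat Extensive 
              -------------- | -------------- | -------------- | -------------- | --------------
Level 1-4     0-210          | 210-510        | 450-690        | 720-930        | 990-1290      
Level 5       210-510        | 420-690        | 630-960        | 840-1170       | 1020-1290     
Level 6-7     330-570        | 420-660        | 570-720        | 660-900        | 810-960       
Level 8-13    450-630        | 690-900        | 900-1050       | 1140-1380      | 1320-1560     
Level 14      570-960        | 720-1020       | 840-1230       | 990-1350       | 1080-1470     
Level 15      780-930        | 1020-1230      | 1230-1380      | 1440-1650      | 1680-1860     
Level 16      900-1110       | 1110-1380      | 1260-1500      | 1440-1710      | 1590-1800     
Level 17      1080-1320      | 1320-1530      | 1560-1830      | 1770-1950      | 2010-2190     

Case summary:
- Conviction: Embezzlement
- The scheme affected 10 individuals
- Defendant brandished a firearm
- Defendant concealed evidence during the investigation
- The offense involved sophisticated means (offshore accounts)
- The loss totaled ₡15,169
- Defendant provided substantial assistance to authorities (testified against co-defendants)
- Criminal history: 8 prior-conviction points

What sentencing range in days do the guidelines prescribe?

1320-1530 days

Base offense level for embezzlement: 15.
S1 applies: 15 + 3 = 18.
S2 applies: 18 + 3 = 21.
S3 applies (level before this adjustment is 21 ≥ 15, so +4): 21 + 4 = 25.
S4 does not apply.
S5 applies: 25 + 3 = 28.
S7 applies: 28 − 3 = 25.
S8 applies (level before this adjustment is 25 ≥ 8, so +4): 25 + 4 = 29.
Level 29 exceeds the maximum of 17; capped at 17.
Final offense level: 17.
Criminal history: 8 prior points → Category Low (3-8).
Level 17 falls in the 17 band.
Grid: Level 17 × Category Low = 1320-1530 days.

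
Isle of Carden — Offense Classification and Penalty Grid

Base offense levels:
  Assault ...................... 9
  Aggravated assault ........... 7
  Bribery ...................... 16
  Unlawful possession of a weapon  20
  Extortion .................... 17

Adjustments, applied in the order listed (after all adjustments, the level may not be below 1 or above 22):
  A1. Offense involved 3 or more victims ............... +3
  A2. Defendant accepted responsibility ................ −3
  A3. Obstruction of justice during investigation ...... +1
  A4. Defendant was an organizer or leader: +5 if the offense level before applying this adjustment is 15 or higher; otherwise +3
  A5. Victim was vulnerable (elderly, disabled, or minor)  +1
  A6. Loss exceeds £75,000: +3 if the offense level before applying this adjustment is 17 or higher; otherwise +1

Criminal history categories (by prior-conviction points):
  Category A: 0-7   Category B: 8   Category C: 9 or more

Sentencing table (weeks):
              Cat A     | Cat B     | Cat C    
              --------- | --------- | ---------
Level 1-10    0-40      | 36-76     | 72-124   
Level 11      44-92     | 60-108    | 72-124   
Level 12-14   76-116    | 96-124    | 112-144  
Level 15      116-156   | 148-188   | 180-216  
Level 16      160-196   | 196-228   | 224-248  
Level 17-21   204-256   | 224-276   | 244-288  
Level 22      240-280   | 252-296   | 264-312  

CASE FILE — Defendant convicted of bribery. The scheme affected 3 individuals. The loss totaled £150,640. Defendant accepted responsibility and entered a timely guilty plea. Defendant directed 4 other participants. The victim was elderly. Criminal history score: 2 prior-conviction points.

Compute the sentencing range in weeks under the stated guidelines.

Base offense level for bribery: 16.
A1 applies: 16 + 3 = 19.
A2 applies: 19 − 3 = 16.
A3 does not apply.
A4 applies (level before this adjustment is 16 ≥ 15, so +5): 16 + 5 = 21.
A5 applies: 21 + 1 = 22.
A6 applies (level before this adjustment is 22 ≥ 17, so +3): 22 + 3 = 25.
Level 25 exceeds the maximum of 22; capped at 22.
Final offense level: 22.
Criminal history: 2 prior points → Category A (0-7).
Level 22 falls in the 22 band.
Grid: Level 22 × Category A = 240-280 weeks.

240-280 weeks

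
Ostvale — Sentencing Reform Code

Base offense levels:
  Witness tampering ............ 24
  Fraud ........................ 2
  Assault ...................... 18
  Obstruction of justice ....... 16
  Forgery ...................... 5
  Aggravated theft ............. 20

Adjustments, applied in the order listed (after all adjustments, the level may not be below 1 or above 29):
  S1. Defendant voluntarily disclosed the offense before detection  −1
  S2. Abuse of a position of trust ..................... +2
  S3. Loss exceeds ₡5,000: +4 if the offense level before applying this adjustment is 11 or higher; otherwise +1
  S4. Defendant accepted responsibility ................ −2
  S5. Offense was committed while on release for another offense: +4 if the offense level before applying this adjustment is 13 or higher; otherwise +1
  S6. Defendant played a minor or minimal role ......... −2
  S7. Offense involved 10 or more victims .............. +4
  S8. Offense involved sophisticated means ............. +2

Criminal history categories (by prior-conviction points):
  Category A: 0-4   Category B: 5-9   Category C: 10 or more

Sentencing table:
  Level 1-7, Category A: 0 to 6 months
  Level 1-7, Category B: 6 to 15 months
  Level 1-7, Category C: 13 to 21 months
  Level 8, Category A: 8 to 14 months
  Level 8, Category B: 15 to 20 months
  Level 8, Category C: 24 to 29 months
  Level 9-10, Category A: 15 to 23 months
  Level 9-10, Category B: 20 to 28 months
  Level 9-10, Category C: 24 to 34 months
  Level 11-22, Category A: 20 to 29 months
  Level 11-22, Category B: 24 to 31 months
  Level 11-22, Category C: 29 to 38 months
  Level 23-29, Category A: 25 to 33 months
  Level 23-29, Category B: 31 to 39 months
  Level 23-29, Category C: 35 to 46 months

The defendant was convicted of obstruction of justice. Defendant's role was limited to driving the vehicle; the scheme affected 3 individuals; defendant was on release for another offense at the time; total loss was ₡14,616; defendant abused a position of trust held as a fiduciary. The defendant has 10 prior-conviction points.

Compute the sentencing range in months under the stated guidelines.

Base offense level for obstruction of justice: 16.
S1 does not apply.
S2 applies: 16 + 2 = 18.
S3 applies (level before this adjustment is 18 ≥ 11, so +4): 18 + 4 = 22.
S4 does not apply.
S5 applies (level before this adjustment is 22 ≥ 13, so +4): 22 + 4 = 26.
S6 applies: 26 − 2 = 24.
S8 does not apply.
Final offense level: 24.
Criminal history: 10 prior points → Category C (10+).
Level 24 falls in the 23-29 band.
Grid: Level 23-29 × Category C = 35-46 months.

35-46 months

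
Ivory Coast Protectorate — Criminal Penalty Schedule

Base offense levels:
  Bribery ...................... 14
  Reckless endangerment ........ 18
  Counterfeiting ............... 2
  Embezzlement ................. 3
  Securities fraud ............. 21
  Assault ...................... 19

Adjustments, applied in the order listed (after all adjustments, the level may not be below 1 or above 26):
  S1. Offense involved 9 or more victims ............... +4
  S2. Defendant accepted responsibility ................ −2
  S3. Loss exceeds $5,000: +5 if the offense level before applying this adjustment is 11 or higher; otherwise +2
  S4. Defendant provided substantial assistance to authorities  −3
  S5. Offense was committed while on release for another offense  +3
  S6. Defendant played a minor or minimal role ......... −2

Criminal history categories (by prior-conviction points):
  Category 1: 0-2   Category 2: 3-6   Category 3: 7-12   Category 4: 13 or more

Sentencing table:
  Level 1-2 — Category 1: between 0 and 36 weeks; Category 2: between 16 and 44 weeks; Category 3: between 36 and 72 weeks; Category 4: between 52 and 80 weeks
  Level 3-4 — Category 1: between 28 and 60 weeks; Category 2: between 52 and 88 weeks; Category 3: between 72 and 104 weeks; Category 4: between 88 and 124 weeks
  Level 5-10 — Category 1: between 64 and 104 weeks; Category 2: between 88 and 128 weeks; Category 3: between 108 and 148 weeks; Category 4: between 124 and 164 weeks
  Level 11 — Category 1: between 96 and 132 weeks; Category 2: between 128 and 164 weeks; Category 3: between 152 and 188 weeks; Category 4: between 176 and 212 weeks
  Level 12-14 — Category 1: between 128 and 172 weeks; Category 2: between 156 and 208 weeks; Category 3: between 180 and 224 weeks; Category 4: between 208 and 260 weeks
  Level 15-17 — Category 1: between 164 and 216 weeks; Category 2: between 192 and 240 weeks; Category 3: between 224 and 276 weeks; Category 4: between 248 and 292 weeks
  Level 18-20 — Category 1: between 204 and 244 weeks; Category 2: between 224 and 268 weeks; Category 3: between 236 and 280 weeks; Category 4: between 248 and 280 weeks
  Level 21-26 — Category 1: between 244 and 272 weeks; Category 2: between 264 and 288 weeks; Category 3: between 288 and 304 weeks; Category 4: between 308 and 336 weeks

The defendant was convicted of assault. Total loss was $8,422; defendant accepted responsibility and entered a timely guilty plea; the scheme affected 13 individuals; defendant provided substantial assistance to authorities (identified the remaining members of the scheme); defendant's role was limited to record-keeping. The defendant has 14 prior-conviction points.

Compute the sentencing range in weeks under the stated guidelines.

Base offense level for assault: 19.
S1 applies: 19 + 4 = 23.
S2 applies: 23 − 2 = 21.
S3 applies (level before this adjustment is 21 ≥ 11, so +5): 21 + 5 = 26.
S4 applies: 26 − 3 = 23.
S6 applies: 23 − 2 = 21.
Final offense level: 21.
Criminal history: 14 prior points → Category 4 (13+).
Level 21 falls in the 21-26 band.
Grid: Level 21-26 × Category 4 = 308-336 weeks.

308-336 weeks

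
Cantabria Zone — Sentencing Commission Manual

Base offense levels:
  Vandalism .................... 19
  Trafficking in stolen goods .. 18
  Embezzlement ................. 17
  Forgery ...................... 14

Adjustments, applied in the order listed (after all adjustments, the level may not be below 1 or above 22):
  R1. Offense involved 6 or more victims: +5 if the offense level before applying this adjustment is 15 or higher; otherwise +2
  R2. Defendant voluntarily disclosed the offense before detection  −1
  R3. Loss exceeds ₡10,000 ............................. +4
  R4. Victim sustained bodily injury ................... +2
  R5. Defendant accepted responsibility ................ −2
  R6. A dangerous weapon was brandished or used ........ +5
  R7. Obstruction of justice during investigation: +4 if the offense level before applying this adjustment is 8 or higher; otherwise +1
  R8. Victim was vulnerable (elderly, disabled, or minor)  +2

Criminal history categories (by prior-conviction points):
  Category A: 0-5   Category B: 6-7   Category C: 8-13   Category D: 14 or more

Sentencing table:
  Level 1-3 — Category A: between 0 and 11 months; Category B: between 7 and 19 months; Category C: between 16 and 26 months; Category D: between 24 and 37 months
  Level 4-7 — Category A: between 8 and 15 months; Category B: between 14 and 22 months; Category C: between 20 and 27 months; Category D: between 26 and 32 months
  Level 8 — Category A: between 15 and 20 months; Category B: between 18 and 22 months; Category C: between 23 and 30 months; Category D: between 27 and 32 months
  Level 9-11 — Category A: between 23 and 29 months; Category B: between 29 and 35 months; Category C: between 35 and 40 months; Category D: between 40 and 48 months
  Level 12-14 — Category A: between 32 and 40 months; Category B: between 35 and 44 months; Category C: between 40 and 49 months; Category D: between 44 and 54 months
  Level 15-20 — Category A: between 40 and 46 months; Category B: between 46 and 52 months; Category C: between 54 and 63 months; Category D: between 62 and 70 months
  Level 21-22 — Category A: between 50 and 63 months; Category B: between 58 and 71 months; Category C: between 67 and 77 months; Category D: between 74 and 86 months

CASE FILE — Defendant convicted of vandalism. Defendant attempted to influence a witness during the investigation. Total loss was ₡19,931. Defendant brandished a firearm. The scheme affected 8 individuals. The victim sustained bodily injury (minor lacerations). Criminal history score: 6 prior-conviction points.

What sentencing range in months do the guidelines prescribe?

58-71 months

Base offense level for vandalism: 19.
R1 applies (level before this adjustment is 19 ≥ 15, so +5): 19 + 5 = 24.
R2 does not apply.
R3 applies: 24 + 4 = 28.
R4 applies: 28 + 2 = 30.
R5 does not apply.
R6 applies: 30 + 5 = 35.
R7 applies (level before this adjustment is 35 ≥ 8, so +4): 35 + 4 = 39.
Level 39 exceeds the maximum of 22; capped at 22.
Final offense level: 22.
Criminal history: 6 prior points → Category B (6-7).
Level 22 falls in the 21-22 band.
Grid: Level 21-22 × Category B = 58-71 months.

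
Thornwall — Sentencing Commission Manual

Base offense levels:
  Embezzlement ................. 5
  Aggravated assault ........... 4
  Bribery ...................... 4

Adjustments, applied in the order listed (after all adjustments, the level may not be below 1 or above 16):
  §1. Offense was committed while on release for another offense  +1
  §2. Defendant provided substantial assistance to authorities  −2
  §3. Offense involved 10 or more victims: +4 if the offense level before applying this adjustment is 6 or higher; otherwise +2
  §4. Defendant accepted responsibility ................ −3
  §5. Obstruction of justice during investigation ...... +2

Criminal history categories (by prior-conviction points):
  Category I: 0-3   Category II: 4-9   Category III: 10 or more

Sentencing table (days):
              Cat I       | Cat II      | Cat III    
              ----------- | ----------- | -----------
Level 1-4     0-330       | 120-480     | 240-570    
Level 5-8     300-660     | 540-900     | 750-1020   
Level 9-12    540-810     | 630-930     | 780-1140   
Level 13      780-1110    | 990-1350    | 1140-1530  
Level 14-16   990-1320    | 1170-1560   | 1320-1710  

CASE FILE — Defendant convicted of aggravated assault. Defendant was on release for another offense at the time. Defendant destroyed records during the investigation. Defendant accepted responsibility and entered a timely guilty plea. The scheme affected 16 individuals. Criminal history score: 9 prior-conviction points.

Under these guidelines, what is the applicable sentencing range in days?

540-900 days

Base offense level for aggravated assault: 4.
§1 applies: 4 + 1 = 5.
§3 applies (level before this adjustment is 5 < 6, so +2): 5 + 2 = 7.
§4 applies: 7 − 3 = 4.
§5 applies: 4 + 2 = 6.
Final offense level: 6.
Criminal history: 9 prior points → Category II (4-9).
Level 6 falls in the 5-8 band.
Grid: Level 5-8 × Category II = 540-900 days.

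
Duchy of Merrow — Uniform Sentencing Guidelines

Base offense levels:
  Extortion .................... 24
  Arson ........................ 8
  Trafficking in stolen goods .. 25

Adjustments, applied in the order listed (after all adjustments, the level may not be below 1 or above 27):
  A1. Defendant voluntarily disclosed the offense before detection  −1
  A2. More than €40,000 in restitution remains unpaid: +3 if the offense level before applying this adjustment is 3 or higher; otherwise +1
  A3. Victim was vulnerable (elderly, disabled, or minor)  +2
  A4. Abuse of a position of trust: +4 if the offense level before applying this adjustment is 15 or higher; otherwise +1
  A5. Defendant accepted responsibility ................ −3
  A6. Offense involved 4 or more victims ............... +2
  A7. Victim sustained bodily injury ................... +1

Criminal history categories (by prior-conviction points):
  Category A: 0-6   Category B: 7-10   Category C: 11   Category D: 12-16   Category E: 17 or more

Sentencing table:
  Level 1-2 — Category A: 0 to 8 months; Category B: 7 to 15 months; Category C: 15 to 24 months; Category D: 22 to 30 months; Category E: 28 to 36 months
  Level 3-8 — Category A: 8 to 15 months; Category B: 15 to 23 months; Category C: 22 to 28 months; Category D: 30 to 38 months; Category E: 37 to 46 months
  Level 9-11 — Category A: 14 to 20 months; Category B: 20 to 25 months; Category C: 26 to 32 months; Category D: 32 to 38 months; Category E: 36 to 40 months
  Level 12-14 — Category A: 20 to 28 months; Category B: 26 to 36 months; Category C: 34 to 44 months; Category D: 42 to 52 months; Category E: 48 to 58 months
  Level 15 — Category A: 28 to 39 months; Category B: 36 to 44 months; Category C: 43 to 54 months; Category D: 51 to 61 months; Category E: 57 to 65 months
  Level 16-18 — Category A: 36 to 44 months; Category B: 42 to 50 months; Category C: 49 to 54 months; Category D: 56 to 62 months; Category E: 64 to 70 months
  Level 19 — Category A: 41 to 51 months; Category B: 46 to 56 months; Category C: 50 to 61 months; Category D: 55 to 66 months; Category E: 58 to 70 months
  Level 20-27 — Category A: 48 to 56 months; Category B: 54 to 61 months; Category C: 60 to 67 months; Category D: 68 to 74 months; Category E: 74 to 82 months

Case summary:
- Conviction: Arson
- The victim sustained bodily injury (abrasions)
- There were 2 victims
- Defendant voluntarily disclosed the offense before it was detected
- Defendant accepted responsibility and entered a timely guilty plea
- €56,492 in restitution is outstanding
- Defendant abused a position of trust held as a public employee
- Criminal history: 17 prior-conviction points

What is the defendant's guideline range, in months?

Base offense level for arson: 8.
A1 applies: 8 − 1 = 7.
A2 applies (level before this adjustment is 7 ≥ 3, so +3): 7 + 3 = 10.
A4 applies (level before this adjustment is 10 < 15, so +1): 10 + 1 = 11.
A5 applies: 11 − 3 = 8.
A7 applies: 8 + 1 = 9.
Final offense level: 9.
Criminal history: 17 prior points → Category E (17+).
Level 9 falls in the 9-11 band.
Grid: Level 9-11 × Category E = 36-40 months.

36-40 months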